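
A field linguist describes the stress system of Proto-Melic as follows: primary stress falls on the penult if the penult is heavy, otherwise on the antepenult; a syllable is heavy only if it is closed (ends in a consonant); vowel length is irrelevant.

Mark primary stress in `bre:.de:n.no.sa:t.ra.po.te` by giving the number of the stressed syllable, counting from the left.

5

Weights: 5 ra L, 6 po L, 7 te L.
The penult (syllable 6, po) is light, so stress falls on the antepenult (syllable 5, ra).
Primary stress: syllable 5 → bre:.de:n.no.sa:t.ˈra.po.te.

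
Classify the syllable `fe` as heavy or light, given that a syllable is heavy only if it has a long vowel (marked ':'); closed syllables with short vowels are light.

light

`fe`: short vowel, open (no coda). Short vowel → light.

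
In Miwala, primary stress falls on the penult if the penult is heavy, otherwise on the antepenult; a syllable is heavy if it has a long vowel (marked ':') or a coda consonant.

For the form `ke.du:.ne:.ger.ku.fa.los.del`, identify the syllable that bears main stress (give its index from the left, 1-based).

Weights: 6 fa L, 7 los H, 8 del H.
The penult (syllable 7, los) is heavy, so it takes stress.
Primary stress: syllable 7 → ke.du:.ne:.ger.ku.fa.ˈlos.del.

7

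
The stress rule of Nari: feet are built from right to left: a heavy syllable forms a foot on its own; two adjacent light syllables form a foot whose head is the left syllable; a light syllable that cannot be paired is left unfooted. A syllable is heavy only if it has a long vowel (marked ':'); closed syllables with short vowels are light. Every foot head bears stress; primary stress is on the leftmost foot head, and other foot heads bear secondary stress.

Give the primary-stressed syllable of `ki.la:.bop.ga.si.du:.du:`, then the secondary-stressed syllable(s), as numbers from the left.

primary 2, secondary 4, 6, 7

Weights: 1 ki L, 2 la: H, 3 bop L, 4 ga L, 5 si L, 6 du: H, 7 du: H.
Parse right to left (heavy = foot alone; LL = one foot; stranded L unfooted): ki (ˈla:) bop (ˈga.si) (ˈdu:) (ˈdu:).
Foot heads: 2, 4, 6, 7.
Primary stress on the leftmost head = syllable 2.
Secondary stress on 4, 6, 7: ki.ˈla:.bop.ˌga.si.ˌdu:.ˌdu:.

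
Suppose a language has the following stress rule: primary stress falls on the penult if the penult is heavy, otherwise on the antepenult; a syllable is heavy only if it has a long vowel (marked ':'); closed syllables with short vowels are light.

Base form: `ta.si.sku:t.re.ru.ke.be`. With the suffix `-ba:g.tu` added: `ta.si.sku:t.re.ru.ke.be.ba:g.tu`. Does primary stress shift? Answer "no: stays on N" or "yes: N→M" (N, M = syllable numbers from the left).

yes: 5→8

Base `ta.si.sku:t.re.ru.ke.be` (7 syllables):
  Weights: 5 ru L, 6 ke L, 7 be L.
  The penult (syllable 6, ke) is light, so stress falls on the antepenult (syllable 5, ru).
  → primary stress on syllable 5.
Suffixed `ta.si.sku:t.re.ru.ke.be.ba:g.tu` (9 syllables):
  Weights: 7 be L, 8 ba:g H, 9 tu L.
  The penult (syllable 8, ba:g) is heavy, so it takes stress.
  → primary stress on syllable 8.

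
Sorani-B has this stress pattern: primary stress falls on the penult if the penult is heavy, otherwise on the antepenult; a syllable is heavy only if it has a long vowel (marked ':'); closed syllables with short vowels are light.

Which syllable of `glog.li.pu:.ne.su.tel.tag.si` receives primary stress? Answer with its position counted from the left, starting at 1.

Weights: 6 tel L, 7 tag L, 8 si L.
The penult (syllable 7, tag) is light, so stress falls on the antepenult (syllable 6, tel).
Primary stress: syllable 6 → glog.li.pu:.ne.su.ˈtel.tag.si.

6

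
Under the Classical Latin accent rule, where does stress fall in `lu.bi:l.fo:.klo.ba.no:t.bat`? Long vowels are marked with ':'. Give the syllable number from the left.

6

Classical Latin: stress the penult if heavy (long vowel or closed), else the antepenult.
Weights: 5 ba L, 6 no:t H, 7 bat H.
The penult (syllable 6, no:t) is heavy, so it takes stress.
Stress on syllable 6: lu.bi:l.fo:.klo.ba.ˈno:t.bat.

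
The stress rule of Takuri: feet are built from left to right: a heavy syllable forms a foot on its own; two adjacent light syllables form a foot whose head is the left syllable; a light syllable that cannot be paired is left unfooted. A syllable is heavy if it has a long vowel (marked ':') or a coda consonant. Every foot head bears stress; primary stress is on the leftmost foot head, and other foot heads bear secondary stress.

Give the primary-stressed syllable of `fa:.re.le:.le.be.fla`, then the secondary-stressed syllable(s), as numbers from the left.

primary 1, secondary 3, 4

Weights: 1 fa: H, 2 re L, 3 le: H, 4 le L, 5 be L, 6 fla L.
Parse left to right (heavy = foot alone; LL = one foot; stranded L unfooted): (ˈfa:) re (ˈle:) (ˈle.be) fla.
Foot heads: 1, 3, 4.
Primary stress on the leftmost head = syllable 1.
Secondary stress on 3, 4: ˈfa:.re.ˌle:.ˌle.be.fla.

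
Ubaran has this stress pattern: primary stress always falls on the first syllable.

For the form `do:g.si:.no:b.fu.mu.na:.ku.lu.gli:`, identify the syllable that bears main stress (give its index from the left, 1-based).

The word has 9 syllables; the first syllable is syllable 1 (do:g).
Primary stress: syllable 1 → ˈdo:g.si:.no:b.fu.mu.na:.ku.lu.gli:.

1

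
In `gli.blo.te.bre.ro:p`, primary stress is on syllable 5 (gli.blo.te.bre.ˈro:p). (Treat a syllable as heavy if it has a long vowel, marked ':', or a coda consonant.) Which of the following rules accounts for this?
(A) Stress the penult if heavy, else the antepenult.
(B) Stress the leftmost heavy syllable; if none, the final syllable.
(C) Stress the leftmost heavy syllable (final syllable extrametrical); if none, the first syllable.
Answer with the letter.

Rule A → syllable 3 (observed: 5).
Rule B → syllable 5 ✓.
Rule C → syllable 1 (observed: 5).

B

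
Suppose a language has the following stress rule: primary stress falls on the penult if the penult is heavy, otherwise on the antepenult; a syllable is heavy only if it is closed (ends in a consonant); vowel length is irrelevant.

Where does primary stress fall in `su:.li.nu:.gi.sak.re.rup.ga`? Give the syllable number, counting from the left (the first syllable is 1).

7

Weights: 6 re L, 7 rup H, 8 ga L.
The penult (syllable 7, rup) is heavy, so it takes stress.
Primary stress: syllable 7 → su:.li.nu:.gi.sak.re.ˈrup.ga.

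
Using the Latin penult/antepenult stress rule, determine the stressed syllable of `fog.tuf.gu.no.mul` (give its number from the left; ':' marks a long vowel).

Classical Latin: stress the penult if heavy (long vowel or closed), else the antepenult.
Weights: 3 gu L, 4 no L, 5 mul H.
The penult (syllable 4, no) is light, so stress falls on the antepenult (syllable 3, gu).
Stress on syllable 3: fog.tuf.ˈgu.no.mul.

3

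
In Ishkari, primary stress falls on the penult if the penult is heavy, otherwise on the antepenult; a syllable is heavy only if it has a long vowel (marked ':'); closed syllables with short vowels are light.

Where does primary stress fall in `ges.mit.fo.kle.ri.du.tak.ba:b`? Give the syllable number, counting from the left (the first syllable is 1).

Weights: 6 du L, 7 tak L, 8 ba:b H.
The penult (syllable 7, tak) is light, so stress falls on the antepenult (syllable 6, du).
Primary stress: syllable 6 → ges.mit.fo.kle.ri.ˈdu.tak.ba:b.

6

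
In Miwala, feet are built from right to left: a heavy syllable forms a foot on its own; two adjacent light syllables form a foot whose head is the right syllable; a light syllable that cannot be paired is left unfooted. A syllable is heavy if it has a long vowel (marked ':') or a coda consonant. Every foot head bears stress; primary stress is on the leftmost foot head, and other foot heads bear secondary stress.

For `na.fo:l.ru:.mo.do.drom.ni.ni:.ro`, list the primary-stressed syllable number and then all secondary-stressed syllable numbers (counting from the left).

Weights: 1 na L, 2 fo:l H, 3 ru: H, 4 mo L, 5 do L, 6 drom H, 7 ni L, 8 ni: H, 9 ro L.
Parse right to left (heavy = foot alone; LL = one foot; stranded L unfooted): na (ˈfo:l) (ˈru:) (mo.ˈdo) (ˈdrom) ni (ˈni:) ro.
Foot heads: 2, 3, 5, 6, 8.
Primary stress on the leftmost head = syllable 2.
Secondary stress on 3, 5, 6, 8: na.ˈfo:l.ˌru:.mo.ˌdo.ˌdrom.ni.ˌni:.ro.

primary 2, secondary 3, 5, 6, 8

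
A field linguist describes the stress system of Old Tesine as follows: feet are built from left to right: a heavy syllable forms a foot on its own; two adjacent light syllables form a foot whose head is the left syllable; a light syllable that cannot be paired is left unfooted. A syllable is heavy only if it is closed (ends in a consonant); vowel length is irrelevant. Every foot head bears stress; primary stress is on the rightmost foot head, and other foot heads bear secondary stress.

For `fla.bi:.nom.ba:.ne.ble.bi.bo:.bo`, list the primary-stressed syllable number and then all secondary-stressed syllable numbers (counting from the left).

Weights: 1 fla L, 2 bi: L, 3 nom H, 4 ba: L, 5 ne L, 6 ble L, 7 bi L, 8 bo: L, 9 bo L.
Parse left to right (heavy = foot alone; LL = one foot; stranded L unfooted): (ˈfla.bi:) (ˈnom) (ˈba:.ne) (ˈble.bi) (ˈbo:.bo).
Foot heads: 1, 3, 4, 6, 8.
Primary stress on the rightmost head = syllable 8.
Secondary stress on 1, 3, 4, 6: ˌfla.bi:.ˌnom.ˌba:.ne.ˌble.bi.ˈbo:.bo.

primary 8, secondary 1, 3, 4, 6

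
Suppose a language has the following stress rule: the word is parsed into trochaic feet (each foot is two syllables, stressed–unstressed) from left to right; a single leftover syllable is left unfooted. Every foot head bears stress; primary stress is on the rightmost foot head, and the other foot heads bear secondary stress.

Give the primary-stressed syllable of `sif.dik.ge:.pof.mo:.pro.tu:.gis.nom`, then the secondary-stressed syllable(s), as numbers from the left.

primary 7, secondary 1, 3, 5

Parse left to right into trochaic (ˈσσ) feet: (ˈsif.dik) (ˈge:.pof) (ˈmo:.pro) (ˈtu:.gis) nom. Syllable 9 is left unfooted.
Foot heads (stressed positions): 1, 3, 5, 7.
End Rule Rightmost: primary stress on the rightmost head = syllable 7.
Secondary stress on 1, 3, 5: ˌsif.dik.ˌge:.pof.ˌmo:.pro.ˈtu:.gis.nom.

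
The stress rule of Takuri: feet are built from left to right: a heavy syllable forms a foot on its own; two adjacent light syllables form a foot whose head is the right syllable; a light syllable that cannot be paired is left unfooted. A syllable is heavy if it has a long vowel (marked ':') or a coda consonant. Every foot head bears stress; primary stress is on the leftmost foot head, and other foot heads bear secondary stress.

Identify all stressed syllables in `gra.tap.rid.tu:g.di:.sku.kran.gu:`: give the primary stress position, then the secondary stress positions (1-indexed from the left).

Weights: 1 gra L, 2 tap H, 3 rid H, 4 tu:g H, 5 di: H, 6 sku L, 7 kran H, 8 gu: H.
Parse left to right (heavy = foot alone; LL = one foot; stranded L unfooted): gra (ˈtap) (ˈrid) (ˈtu:g) (ˈdi:) sku (ˈkran) (ˈgu:).
Foot heads: 2, 3, 4, 5, 7, 8.
Primary stress on the leftmost head = syllable 2.
Secondary stress on 3, 4, 5, 7, 8: gra.ˈtap.ˌrid.ˌtu:g.ˌdi:.sku.ˌkran.ˌgu:.

primary 2, secondary 3, 4, 5, 7, 8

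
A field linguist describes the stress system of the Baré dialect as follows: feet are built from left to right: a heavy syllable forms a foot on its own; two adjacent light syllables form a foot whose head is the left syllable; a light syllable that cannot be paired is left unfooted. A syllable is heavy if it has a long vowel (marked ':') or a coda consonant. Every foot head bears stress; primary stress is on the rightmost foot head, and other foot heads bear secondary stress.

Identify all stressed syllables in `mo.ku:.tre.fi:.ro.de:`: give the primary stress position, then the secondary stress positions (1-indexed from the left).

primary 6, secondary 2, 4

Weights: 1 mo L, 2 ku: H, 3 tre L, 4 fi: H, 5 ro L, 6 de: H.
Parse left to right (heavy = foot alone; LL = one foot; stranded L unfooted): mo (ˈku:) tre (ˈfi:) ro (ˈde:).
Foot heads: 2, 4, 6.
Primary stress on the rightmost head = syllable 6.
Secondary stress on 2, 4: mo.ˌku:.tre.ˌfi:.ro.ˈde:.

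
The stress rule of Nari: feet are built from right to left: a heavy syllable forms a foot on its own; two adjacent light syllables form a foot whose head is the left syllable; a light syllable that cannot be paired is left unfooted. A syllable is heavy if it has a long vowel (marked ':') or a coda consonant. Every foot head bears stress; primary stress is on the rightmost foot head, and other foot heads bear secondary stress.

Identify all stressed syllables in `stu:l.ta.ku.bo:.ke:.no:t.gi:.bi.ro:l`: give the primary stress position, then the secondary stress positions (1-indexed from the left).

Weights: 1 stu:l H, 2 ta L, 3 ku L, 4 bo: H, 5 ke: H, 6 no:t H, 7 gi: H, 8 bi L, 9 ro:l H.
Parse right to left (heavy = foot alone; LL = one foot; stranded L unfooted): (ˈstu:l) (ˈta.ku) (ˈbo:) (ˈke:) (ˈno:t) (ˈgi:) bi (ˈro:l).
Foot heads: 1, 2, 4, 5, 6, 7, 9.
Primary stress on the rightmost head = syllable 9.
Secondary stress on 1, 2, 4, 5, 6, 7: ˌstu:l.ˌta.ku.ˌbo:.ˌke:.ˌno:t.ˌgi:.bi.ˈro:l.

primary 9, secondary 1, 2, 4, 5, 6, 7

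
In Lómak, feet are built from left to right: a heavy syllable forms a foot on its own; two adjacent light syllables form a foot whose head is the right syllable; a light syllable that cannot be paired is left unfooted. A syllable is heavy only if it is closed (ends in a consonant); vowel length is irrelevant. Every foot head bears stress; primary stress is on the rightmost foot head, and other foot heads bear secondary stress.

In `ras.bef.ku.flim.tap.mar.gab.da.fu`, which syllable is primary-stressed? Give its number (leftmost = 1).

Weights: 1 ras H, 2 bef H, 3 ku L, 4 flim H, 5 tap H, 6 mar H, 7 gab H, 8 da L, 9 fu L.
Parse left to right (heavy = foot alone; LL = one foot; stranded L unfooted): (ˈras) (ˈbef) ku (ˈflim) (ˈtap) (ˈmar) (ˈgab) (da.ˈfu).
Foot heads: 1, 2, 4, 5, 6, 7, 9.
Primary stress on the rightmost head = syllable 9.
Primary stress: syllable 9 → ras.bef.ku.flim.tap.mar.gab.da.ˈfu.

9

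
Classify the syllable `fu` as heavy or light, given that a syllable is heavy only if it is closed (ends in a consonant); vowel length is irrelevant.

`fu`: short vowel, open (no coda). Open (no coda) → light.

light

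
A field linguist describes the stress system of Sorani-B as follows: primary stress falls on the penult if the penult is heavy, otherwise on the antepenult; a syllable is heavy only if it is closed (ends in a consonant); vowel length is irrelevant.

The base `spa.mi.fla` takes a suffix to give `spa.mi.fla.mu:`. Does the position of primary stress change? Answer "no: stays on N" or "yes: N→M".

Base `spa.mi.fla` (3 syllables):
  Weights: 1 spa L, 2 mi L, 3 fla L.
  The penult (syllable 2, mi) is light, so stress falls on the antepenult (syllable 1, spa).
  → primary stress on syllable 1.
Suffixed `spa.mi.fla.mu:` (4 syllables):
  Weights: 2 mi L, 3 fla L, 4 mu: L.
  The penult (syllable 3, fla) is light, so stress falls on the antepenult (syllable 2, mi).
  → primary stress on syllable 2.

yes: 1→2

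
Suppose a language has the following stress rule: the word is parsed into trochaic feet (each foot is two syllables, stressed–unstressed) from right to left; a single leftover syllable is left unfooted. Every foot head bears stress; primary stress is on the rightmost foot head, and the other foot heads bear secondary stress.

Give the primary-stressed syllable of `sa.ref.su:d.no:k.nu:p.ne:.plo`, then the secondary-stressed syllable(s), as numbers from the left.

Parse right to left into trochaic (ˈσσ) feet: sa (ˈref.su:d) (ˈno:k.nu:p) (ˈne:.plo). Syllable 1 is left unfooted.
Foot heads (stressed positions): 2, 4, 6.
End Rule Rightmost: primary stress on the rightmost head = syllable 6.
Secondary stress on 2, 4: sa.ˌref.su:d.ˌno:k.nu:p.ˈne:.plo.

primary 6, secondary 2, 4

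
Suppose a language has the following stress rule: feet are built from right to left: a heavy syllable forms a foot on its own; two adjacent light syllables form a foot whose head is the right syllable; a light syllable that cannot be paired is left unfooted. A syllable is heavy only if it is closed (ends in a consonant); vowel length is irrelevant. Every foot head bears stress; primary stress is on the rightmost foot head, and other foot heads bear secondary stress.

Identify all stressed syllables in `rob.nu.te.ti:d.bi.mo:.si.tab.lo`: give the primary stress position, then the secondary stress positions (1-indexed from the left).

Weights: 1 rob H, 2 nu L, 3 te L, 4 ti:d H, 5 bi L, 6 mo: L, 7 si L, 8 tab H, 9 lo L.
Parse right to left (heavy = foot alone; LL = one foot; stranded L unfooted): (ˈrob) (nu.ˈte) (ˈti:d) bi (mo:.ˈsi) (ˈtab) lo.
Foot heads: 1, 3, 4, 7, 8.
Primary stress on the rightmost head = syllable 8.
Secondary stress on 1, 3, 4, 7: ˌrob.nu.ˌte.ˌti:d.bi.mo:.ˌsi.ˈtab.lo.

primary 8, secondary 1, 3, 4, 7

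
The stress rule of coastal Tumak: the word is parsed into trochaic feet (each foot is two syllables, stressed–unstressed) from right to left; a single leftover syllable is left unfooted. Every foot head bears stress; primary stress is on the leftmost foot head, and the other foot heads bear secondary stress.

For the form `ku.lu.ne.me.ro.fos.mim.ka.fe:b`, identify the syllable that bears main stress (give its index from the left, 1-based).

2

Parse right to left into trochaic (ˈσσ) feet: ku (ˈlu.ne) (ˈme.ro) (ˈfos.mim) (ˈka.fe:b). Syllable 1 is left unfooted.
Foot heads (stressed positions): 2, 4, 6, 8.
End Rule Leftmost: primary stress on the leftmost head = syllable 2.
Primary stress: syllable 2 → ku.ˈlu.ne.me.ro.fos.mim.ka.fe:b.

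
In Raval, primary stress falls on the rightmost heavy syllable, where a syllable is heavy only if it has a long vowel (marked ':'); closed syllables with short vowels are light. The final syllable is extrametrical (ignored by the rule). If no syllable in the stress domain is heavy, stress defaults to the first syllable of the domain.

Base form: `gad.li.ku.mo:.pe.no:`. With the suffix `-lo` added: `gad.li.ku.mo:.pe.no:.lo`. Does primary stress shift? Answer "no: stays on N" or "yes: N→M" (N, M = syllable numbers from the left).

Base `gad.li.ku.mo:.pe.no:` (6 syllables):
  The final syllable (6, no:) is extrametrical; the stress domain is syllables 1–5.
  Weights: 1 gad L, 2 li L, 3 ku L, 4 mo: H, 5 pe L.
  Heavy syllables in the domain: 4. The rightmost is syllable 4 (mo:).
  → primary stress on syllable 4.
Suffixed `gad.li.ku.mo:.pe.no:.lo` (7 syllables):
  The final syllable (7, lo) is extrametrical; the stress domain is syllables 1–6.
  Weights: 1 gad L, 2 li L, 3 ku L, 4 mo: H, 5 pe L, 6 no: H.
  Heavy syllables in the domain: 4, 6. The rightmost is syllable 6 (no:).
  → primary stress on syllable 6.

yes: 4→6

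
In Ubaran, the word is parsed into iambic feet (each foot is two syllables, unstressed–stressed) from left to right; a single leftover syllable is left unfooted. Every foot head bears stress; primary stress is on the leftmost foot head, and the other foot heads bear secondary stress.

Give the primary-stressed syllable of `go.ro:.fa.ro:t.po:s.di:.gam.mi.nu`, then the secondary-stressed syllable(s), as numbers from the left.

primary 2, secondary 4, 6, 8

Parse left to right into iambic (σˈσ) feet: (go.ˈro:) (fa.ˈro:t) (po:s.ˈdi:) (gam.ˈmi) nu. Syllable 9 is left unfooted.
Foot heads (stressed positions): 2, 4, 6, 8.
End Rule Leftmost: primary stress on the leftmost head = syllable 2.
Secondary stress on 4, 6, 8: go.ˈro:.fa.ˌro:t.po:s.ˌdi:.gam.ˌmi.nu.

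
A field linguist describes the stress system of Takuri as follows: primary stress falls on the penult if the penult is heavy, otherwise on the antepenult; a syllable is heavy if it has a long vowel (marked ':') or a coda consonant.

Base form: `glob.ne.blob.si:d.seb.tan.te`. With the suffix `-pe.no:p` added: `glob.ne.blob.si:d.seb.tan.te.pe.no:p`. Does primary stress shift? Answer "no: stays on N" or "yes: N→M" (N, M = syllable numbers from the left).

yes: 6→7

Base `glob.ne.blob.si:d.seb.tan.te` (7 syllables):
  Weights: 5 seb H, 6 tan H, 7 te L.
  The penult (syllable 6, tan) is heavy, so it takes stress.
  → primary stress on syllable 6.
Suffixed `glob.ne.blob.si:d.seb.tan.te.pe.no:p` (9 syllables):
  Weights: 7 te L, 8 pe L, 9 no:p H.
  The penult (syllable 8, pe) is light, so stress falls on the antepenult (syllable 7, te).
  → primary stress on syllable 7.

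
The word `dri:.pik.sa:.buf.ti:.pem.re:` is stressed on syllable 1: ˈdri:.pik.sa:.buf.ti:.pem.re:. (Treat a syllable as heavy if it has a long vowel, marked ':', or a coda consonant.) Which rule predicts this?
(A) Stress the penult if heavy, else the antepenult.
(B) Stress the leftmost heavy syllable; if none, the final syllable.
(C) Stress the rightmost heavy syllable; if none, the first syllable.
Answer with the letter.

B

Rule A → syllable 6 (observed: 1).
Rule B → syllable 1 ✓.
Rule C → syllable 7 (observed: 1).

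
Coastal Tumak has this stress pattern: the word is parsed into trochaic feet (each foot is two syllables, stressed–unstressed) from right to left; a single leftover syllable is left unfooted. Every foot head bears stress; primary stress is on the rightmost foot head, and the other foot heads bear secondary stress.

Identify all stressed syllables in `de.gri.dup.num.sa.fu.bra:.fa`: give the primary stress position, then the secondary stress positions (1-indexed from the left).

primary 7, secondary 1, 3, 5

Parse right to left into trochaic (ˈσσ) feet: (ˈde.gri) (ˈdup.num) (ˈsa.fu) (ˈbra:.fa).
Foot heads (stressed positions): 1, 3, 5, 7.
End Rule Rightmost: primary stress on the rightmost head = syllable 7.
Secondary stress on 1, 3, 5: ˌde.gri.ˌdup.num.ˌsa.fu.ˈbra:.fa.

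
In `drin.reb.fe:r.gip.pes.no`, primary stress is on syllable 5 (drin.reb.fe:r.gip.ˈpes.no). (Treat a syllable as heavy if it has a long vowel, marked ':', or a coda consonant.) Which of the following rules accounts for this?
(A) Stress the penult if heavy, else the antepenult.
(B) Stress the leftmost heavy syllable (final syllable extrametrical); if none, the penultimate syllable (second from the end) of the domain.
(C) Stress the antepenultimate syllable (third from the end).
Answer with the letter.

Rule A → syllable 5 ✓.
Rule B → syllable 1 (observed: 5).
Rule C → syllable 4 (observed: 5).

A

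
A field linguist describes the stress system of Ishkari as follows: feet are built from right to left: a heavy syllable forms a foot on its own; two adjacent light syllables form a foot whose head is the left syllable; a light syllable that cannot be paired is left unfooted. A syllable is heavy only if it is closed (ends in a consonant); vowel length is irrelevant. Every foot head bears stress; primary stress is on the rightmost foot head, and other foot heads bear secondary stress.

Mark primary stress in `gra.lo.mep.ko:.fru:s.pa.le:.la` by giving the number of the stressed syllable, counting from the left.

Weights: 1 gra L, 2 lo L, 3 mep H, 4 ko: L, 5 fru:s H, 6 pa L, 7 le: L, 8 la L.
Parse right to left (heavy = foot alone; LL = one foot; stranded L unfooted): (ˈgra.lo) (ˈmep) ko: (ˈfru:s) pa (ˈle:.la).
Foot heads: 1, 3, 5, 7.
Primary stress on the rightmost head = syllable 7.
Primary stress: syllable 7 → gra.lo.mep.ko:.fru:s.pa.ˈle:.la.

7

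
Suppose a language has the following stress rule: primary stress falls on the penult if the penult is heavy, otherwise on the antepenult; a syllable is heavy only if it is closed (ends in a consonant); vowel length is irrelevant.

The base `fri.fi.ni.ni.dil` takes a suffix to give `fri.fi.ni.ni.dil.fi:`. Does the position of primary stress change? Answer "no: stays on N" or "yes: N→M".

yes: 3→5

Base `fri.fi.ni.ni.dil` (5 syllables):
  Weights: 3 ni L, 4 ni L, 5 dil H.
  The penult (syllable 4, ni) is light, so stress falls on the antepenult (syllable 3, ni).
  → primary stress on syllable 3.
Suffixed `fri.fi.ni.ni.dil.fi:` (6 syllables):
  Weights: 4 ni L, 5 dil H, 6 fi: L.
  The penult (syllable 5, dil) is heavy, so it takes stress.
  → primary stress on syllable 5.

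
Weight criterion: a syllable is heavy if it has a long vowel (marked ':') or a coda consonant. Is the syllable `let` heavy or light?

heavy

`let`: short vowel, closed (coda /t/). Closed → heavy.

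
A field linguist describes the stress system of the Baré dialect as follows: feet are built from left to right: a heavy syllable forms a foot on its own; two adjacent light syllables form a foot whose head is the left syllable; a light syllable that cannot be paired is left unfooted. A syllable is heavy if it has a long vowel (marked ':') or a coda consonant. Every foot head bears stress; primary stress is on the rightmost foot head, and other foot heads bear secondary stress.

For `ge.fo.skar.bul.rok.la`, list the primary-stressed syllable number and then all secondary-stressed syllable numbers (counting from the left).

Weights: 1 ge L, 2 fo L, 3 skar H, 4 bul H, 5 rok H, 6 la L.
Parse left to right (heavy = foot alone; LL = one foot; stranded L unfooted): (ˈge.fo) (ˈskar) (ˈbul) (ˈrok) la.
Foot heads: 1, 3, 4, 5.
Primary stress on the rightmost head = syllable 5.
Secondary stress on 1, 3, 4: ˌge.fo.ˌskar.ˌbul.ˈrok.la.

primary 5, secondary 1, 3, 4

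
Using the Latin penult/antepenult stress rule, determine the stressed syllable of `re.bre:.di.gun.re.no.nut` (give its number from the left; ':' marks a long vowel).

5

Classical Latin: stress the penult if heavy (long vowel or closed), else the antepenult.
Weights: 5 re L, 6 no L, 7 nut H.
The penult (syllable 6, no) is light, so stress falls on the antepenult (syllable 5, re).
Stress on syllable 5: re.bre:.di.gun.ˈre.no.nut.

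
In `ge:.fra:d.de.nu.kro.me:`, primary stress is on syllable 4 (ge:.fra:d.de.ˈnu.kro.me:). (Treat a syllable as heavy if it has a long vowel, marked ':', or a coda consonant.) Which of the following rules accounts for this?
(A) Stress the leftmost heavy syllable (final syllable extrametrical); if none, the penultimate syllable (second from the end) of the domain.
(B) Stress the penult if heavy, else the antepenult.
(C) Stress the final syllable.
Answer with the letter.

Rule A → syllable 1 (observed: 4).
Rule B → syllable 4 ✓.
Rule C → syllable 6 (observed: 4).

B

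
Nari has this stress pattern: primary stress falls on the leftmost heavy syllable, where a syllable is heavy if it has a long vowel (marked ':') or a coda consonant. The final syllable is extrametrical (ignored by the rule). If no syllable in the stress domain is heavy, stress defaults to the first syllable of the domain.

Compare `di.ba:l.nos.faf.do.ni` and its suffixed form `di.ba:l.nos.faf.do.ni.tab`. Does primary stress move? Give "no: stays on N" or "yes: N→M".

Base `di.ba:l.nos.faf.do.ni` (6 syllables):
  The final syllable (6, ni) is extrametrical; the stress domain is syllables 1–5.
  Weights: 1 di L, 2 ba:l H, 3 nos H, 4 faf H, 5 do L.
  Heavy syllables in the domain: 2, 3, 4. The leftmost is syllable 2 (ba:l).
  → primary stress on syllable 2.
Suffixed `di.ba:l.nos.faf.do.ni.tab` (7 syllables):
  The final syllable (7, tab) is extrametrical; the stress domain is syllables 1–6.
  Weights: 1 di L, 2 ba:l H, 3 nos H, 4 faf H, 5 do L, 6 ni L.
  Heavy syllables in the domain: 2, 3, 4. The leftmost is syllable 2 (ba:l).
  → primary stress on syllable 2.

no: stays on 2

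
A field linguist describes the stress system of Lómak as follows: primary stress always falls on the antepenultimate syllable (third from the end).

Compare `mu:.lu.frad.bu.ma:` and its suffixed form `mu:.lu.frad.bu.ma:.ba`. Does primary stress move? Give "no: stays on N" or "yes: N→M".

yes: 3→4

Base `mu:.lu.frad.bu.ma:` (5 syllables):
  The word has 5 syllables; the antepenultimate syllable (third from the end) is syllable 3 (frad).
  → primary stress on syllable 3.
Suffixed `mu:.lu.frad.bu.ma:.ba` (6 syllables):
  The word has 6 syllables; the antepenultimate syllable (third from the end) is syllable 4 (bu).
  → primary stress on syllable 4.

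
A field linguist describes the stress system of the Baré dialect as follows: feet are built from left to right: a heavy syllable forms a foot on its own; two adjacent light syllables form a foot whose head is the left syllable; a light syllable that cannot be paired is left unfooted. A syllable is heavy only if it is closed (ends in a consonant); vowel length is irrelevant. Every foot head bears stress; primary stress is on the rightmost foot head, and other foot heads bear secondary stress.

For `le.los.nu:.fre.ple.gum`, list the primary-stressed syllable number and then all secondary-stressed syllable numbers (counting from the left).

Weights: 1 le L, 2 los H, 3 nu: L, 4 fre L, 5 ple L, 6 gum H.
Parse left to right (heavy = foot alone; LL = one foot; stranded L unfooted): le (ˈlos) (ˈnu:.fre) ple (ˈgum).
Foot heads: 2, 3, 6.
Primary stress on the rightmost head = syllable 6.
Secondary stress on 2, 3: le.ˌlos.ˌnu:.fre.ple.ˈgum.

primary 6, secondary 2, 3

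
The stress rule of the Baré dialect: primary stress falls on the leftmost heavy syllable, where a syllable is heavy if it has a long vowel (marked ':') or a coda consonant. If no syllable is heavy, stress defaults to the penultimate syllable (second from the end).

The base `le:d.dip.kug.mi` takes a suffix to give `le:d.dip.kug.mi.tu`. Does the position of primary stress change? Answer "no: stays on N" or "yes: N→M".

no: stays on 1

Base `le:d.dip.kug.mi` (4 syllables):
  Weights: 1 le:d H, 2 dip H, 3 kug H, 4 mi L.
  Heavy syllables in the domain: 1, 2, 3. The leftmost is syllable 1 (le:d).
  → primary stress on syllable 1.
Suffixed `le:d.dip.kug.mi.tu` (5 syllables):
  Weights: 1 le:d H, 2 dip H, 3 kug H, 4 mi L, 5 tu L.
  Heavy syllables in the domain: 1, 2, 3. The leftmost is syllable 1 (le:d).
  → primary stress on syllable 1.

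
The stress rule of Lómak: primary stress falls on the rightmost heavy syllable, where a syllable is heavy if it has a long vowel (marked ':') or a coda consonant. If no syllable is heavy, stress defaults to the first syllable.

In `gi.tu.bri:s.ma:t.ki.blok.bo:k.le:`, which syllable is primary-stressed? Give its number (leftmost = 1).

8

Weights: 1 gi L, 2 tu L, 3 bri:s H, 4 ma:t H, 5 ki L, 6 blok H, 7 bo:k H, 8 le: H.
Heavy syllables in the domain: 3, 4, 6, 7, 8. The rightmost is syllable 8 (le:).
Primary stress: syllable 8 → gi.tu.bri:s.ma:t.ki.blok.bo:k.ˈle:.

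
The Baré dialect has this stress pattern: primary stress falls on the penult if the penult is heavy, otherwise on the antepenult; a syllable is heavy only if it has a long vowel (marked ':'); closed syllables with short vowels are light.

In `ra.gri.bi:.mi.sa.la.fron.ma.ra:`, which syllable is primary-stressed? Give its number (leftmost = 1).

7

Weights: 7 fron L, 8 ma L, 9 ra: H.
The penult (syllable 8, ma) is light, so stress falls on the antepenult (syllable 7, fron).
Primary stress: syllable 7 → ra.gri.bi:.mi.sa.la.ˈfron.ma.ra:.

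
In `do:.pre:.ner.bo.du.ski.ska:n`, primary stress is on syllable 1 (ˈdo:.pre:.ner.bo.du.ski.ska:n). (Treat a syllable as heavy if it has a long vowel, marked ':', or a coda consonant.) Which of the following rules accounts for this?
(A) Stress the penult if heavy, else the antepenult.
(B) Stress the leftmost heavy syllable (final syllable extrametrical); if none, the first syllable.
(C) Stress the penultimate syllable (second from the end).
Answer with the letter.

Rule A → syllable 5 (observed: 1).
Rule B → syllable 1 ✓.
Rule C → syllable 6 (observed: 1).

B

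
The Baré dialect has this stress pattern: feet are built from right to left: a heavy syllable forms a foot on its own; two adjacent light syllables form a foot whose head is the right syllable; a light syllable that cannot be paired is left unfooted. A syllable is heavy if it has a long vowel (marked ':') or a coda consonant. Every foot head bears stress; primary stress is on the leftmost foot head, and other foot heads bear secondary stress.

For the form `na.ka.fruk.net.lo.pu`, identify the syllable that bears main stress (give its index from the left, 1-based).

2

Weights: 1 na L, 2 ka L, 3 fruk H, 4 net H, 5 lo L, 6 pu L.
Parse right to left (heavy = foot alone; LL = one foot; stranded L unfooted): (na.ˈka) (ˈfruk) (ˈnet) (lo.ˈpu).
Foot heads: 2, 3, 4, 6.
Primary stress on the leftmost head = syllable 2.
Primary stress: syllable 2 → na.ˈka.fruk.net.lo.pu.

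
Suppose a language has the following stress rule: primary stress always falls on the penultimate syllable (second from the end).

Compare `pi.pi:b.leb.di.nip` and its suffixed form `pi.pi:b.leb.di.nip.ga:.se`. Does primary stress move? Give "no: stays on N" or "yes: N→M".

Base `pi.pi:b.leb.di.nip` (5 syllables):
  The word has 5 syllables; the penultimate syllable (second from the end) is syllable 4 (di).
  → primary stress on syllable 4.
Suffixed `pi.pi:b.leb.di.nip.ga:.se` (7 syllables):
  The word has 7 syllables; the penultimate syllable (second from the end) is syllable 6 (ga:).
  → primary stress on syllable 6.

yes: 4→6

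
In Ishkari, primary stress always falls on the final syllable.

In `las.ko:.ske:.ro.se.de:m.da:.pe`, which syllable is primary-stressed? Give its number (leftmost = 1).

The word has 8 syllables; the final syllable is syllable 8 (pe).
Primary stress: syllable 8 → las.ko:.ske:.ro.se.de:m.da:.ˈpe.

8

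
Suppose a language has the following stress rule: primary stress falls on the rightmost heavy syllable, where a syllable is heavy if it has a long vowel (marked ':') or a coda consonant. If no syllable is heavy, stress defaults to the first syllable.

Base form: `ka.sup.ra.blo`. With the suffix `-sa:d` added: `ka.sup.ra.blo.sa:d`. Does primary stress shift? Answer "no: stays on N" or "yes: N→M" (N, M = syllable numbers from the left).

Base `ka.sup.ra.blo` (4 syllables):
  Weights: 1 ka L, 2 sup H, 3 ra L, 4 blo L.
  Heavy syllables in the domain: 2. The rightmost is syllable 2 (sup).
  → primary stress on syllable 2.
Suffixed `ka.sup.ra.blo.sa:d` (5 syllables):
  Weights: 1 ka L, 2 sup H, 3 ra L, 4 blo L, 5 sa:d H.
  Heavy syllables in the domain: 2, 5. The rightmost is syllable 5 (sa:d).
  → primary stress on syllable 5.

yes: 2→5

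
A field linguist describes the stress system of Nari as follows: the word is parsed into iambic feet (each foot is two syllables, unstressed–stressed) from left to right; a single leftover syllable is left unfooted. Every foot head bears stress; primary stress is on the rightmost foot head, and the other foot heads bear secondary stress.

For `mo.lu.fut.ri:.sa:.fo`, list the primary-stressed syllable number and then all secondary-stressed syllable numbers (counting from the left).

Parse left to right into iambic (σˈσ) feet: (mo.ˈlu) (fut.ˈri:) (sa:.ˈfo).
Foot heads (stressed positions): 2, 4, 6.
End Rule Rightmost: primary stress on the rightmost head = syllable 6.
Secondary stress on 2, 4: mo.ˌlu.fut.ˌri:.sa:.ˈfo.

primary 6, secondary 2, 4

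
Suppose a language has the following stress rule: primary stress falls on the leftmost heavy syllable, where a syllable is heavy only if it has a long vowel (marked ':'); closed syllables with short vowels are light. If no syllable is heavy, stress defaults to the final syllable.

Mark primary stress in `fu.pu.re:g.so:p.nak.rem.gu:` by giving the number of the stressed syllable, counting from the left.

Weights: 1 fu L, 2 pu L, 3 re:g H, 4 so:p H, 5 nak L, 6 rem L, 7 gu: H.
Heavy syllables in the domain: 3, 4, 7. The leftmost is syllable 3 (re:g).
Primary stress: syllable 3 → fu.pu.ˈre:g.so:p.nak.rem.gu:.

3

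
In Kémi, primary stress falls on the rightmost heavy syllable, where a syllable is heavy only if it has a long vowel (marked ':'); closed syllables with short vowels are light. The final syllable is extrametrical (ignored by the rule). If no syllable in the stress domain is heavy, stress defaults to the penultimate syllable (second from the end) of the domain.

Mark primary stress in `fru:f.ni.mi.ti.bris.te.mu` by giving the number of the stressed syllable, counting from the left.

The final syllable (7, mu) is extrametrical; the stress domain is syllables 1–6.
Weights: 1 fru:f H, 2 ni L, 3 mi L, 4 ti L, 5 bris L, 6 te L.
Heavy syllables in the domain: 1. The rightmost is syllable 1 (fru:f).
Primary stress: syllable 1 → ˈfru:f.ni.mi.ti.bris.te.mu.

1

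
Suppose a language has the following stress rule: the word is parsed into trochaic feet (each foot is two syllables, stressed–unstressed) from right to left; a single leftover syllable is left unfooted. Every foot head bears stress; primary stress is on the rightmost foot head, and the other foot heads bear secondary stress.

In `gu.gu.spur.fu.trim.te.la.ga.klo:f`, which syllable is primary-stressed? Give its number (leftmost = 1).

Parse right to left into trochaic (ˈσσ) feet: gu (ˈgu.spur) (ˈfu.trim) (ˈte.la) (ˈga.klo:f). Syllable 1 is left unfooted.
Foot heads (stressed positions): 2, 4, 6, 8.
End Rule Rightmost: primary stress on the rightmost head = syllable 8.
Primary stress: syllable 8 → gu.gu.spur.fu.trim.te.la.ˈga.klo:f.

8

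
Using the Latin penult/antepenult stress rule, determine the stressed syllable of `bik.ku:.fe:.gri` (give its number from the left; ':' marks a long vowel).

3

Classical Latin: stress the penult if heavy (long vowel or closed), else the antepenult.
Weights: 2 ku: H, 3 fe: H, 4 gri L.
The penult (syllable 3, fe:) is heavy, so it takes stress.
Stress on syllable 3: bik.ku:.ˈfe:.gri.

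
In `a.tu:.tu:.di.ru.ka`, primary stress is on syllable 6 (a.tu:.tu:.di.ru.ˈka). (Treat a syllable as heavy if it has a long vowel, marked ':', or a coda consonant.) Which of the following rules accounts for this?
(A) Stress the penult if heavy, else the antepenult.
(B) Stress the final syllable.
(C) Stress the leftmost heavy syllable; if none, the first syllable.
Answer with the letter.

B

Rule A → syllable 4 (observed: 6).
Rule B → syllable 6 ✓.
Rule C → syllable 2 (observed: 6).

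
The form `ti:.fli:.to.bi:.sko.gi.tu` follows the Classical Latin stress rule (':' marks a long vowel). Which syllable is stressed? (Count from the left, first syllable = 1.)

Classical Latin: stress the penult if heavy (long vowel or closed), else the antepenult.
Weights: 5 sko L, 6 gi L, 7 tu L.
The penult (syllable 6, gi) is light, so stress falls on the antepenult (syllable 5, sko).
Stress on syllable 5: ti:.fli:.to.bi:.ˈsko.gi.tu.

5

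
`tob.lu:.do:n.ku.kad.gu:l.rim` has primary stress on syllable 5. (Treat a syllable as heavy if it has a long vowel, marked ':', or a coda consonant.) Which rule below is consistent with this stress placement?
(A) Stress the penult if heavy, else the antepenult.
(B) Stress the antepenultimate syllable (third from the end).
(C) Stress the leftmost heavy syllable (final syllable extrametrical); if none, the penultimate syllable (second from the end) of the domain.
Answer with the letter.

B

Rule A → syllable 6 (observed: 5).
Rule B → syllable 5 ✓.
Rule C → syllable 1 (observed: 5).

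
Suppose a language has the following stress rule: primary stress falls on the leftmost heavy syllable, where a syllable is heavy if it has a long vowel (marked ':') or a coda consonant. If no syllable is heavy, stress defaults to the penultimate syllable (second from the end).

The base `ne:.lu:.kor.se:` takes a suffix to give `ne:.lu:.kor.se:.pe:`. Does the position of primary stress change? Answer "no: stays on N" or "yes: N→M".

no: stays on 1

Base `ne:.lu:.kor.se:` (4 syllables):
  Weights: 1 ne: H, 2 lu: H, 3 kor H, 4 se: H.
  Heavy syllables in the domain: 1, 2, 3, 4. The leftmost is syllable 1 (ne:).
  → primary stress on syllable 1.
Suffixed `ne:.lu:.kor.se:.pe:` (5 syllables):
  Weights: 1 ne: H, 2 lu: H, 3 kor H, 4 se: H, 5 pe: H.
  Heavy syllables in the domain: 1, 2, 3, 4, 5. The leftmost is syllable 1 (ne:).
  → primary stress on syllable 1.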